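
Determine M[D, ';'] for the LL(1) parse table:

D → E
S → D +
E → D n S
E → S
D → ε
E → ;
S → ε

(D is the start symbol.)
To find M[D, ';'], we find productions for D where ';' is in the predict set (PREDICT(N → α) = (FIRST(α) \ {ε}) ∪ (FOLLOW(N) if α ⇒* ε)).

Relevant sets:
  FIRST(E) = { '+', ';', 'n', ε }
  FOLLOW(D) = { $, '+', 'n' }

D → E: PREDICT = { $, '+', ';', 'n' }
  ';' is in predict set, so this production goes in M[D, ';']
D → ε: PREDICT = { $, '+', 'n' }

M[D, ';'] = D → E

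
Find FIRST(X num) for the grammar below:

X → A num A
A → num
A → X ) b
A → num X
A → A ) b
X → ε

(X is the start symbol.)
FIRST sets of the non-terminals involved (from the grammar, by fixed-point iteration):
  FIRST(X) = { ')', 'num', ε }

To compute FIRST(X num), process the symbols left to right:
Symbol X is a non-terminal. Add FIRST(X) \ {ε} = { ')', 'num' }
X is nullable (ε ∈ FIRST(X)), continue to the next symbol.
Symbol num is a terminal. Add 'num' and stop.
FIRST(X num) = { ')', 'num' }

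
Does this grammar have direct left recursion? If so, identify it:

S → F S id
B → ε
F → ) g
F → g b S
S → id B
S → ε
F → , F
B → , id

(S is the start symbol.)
S → F S id: starts with F
B → ε: starts with ε
F → ) g: starts with ')'
F → g b S: starts with g
S → id B: starts with id
S → ε: starts with ε
F → , F: starts with ','
B → , id: starts with ','

No direct left recursion found.

Answer: No direct left recursion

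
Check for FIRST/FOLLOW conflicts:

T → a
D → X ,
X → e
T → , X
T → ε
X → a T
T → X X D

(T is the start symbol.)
Yes. T → a with FOLLOW(T) on { 'a' }; T → ',' X with FOLLOW(T) on { ',' }; T → X X D with FOLLOW(T) on { 'a', 'e' }

Nullable non-terminals: T.
FIRST sets used below: FIRST(X) = { 'a', 'e' }

T: nullable alternative(s) T → ε; FOLLOW(T) = { $, ',', 'a', 'e' }
  T → a: FIRST \ {ε} = { 'a' } — overlaps FOLLOW(T) on { 'a' }: CONFLICT
  T → , X: FIRST \ {ε} = { ',' } — overlaps FOLLOW(T) on { ',' }: CONFLICT
  T → ε: FIRST \ {ε} = { } — this is the only nullable alternative, skip
  T → X X D: FIRST \ {ε} = { 'a', 'e' } — overlaps FOLLOW(T) on { 'a', 'e' }: CONFLICT

D, X have no nullable alternative, so no FIRST/FOLLOW check is needed there.

So the grammar has 3 FIRST/FOLLOW conflicts (marked CONFLICT above).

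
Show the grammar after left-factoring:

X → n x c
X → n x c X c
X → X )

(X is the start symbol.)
Left-factoring transforms A → αβ₁ | αβ₂ into A → αA' and A' → β₁ | β₂
(α is the longest common prefix among the alternatives). Repeat until
no nonterminal has two alternatives with a common prefix.

Round 1: X has alternatives sharing prefix 'n x c'. Introduce X': X → n x c X'
  Add: X' → ε
  Add: X' → X c

No remaining common prefixes — done.

Resulting grammar:
X → n x c X'
X' → ε
X' → X c
X → X )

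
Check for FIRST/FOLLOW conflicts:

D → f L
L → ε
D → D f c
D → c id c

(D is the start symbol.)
Nullable non-terminals: L.
L has a nullable alternative but only one production, so nothing to check.

D has no nullable alternative, so no FIRST/FOLLOW check is needed there.

No FIRST/FOLLOW conflicts found.

Answer: No FIRST/FOLLOW conflicts.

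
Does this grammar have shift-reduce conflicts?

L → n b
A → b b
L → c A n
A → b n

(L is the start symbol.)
No shift-reduce conflicts

A shift-reduce conflict occurs when an LR(0) state has both:
  - a complete (reduce) item [A → α .] (dot at the end), and
  - a shift item [B → β . c γ] (dot before a terminal).

Augment with L' → L and build the canonical LR(0) collection (I0 = CLOSURE({[L' → . L]}), then GOTO on every symbol after a dot until no new states appear). It has 10 states:
  I0: { [L → . c A n], [L → . n b], [L' → . L] }  — shift
  I1: { [L' → L .] }  — accept
  I2: { [A → . b b], [A → . b n], [L → c . A n] }  — shift
  I3: { [L → n . b] }  — shift
  I4: { [L → n b .] }  — reduce
  I5: { [L → c A . n] }  — shift
  I6: { [A → b . b], [A → b . n] }  — shift
  I7: { [A → b b .] }  — reduce
  I8: { [A → b n .] }  — reduce
  I9: { [L → c A n .] }  — reduce

No state contains both a complete item and a shift item.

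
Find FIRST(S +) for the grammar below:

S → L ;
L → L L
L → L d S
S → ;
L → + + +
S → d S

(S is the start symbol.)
{ '+', ';', 'd' }

FIRST sets of the non-terminals involved (from the grammar, by fixed-point iteration):
  FIRST(S) = { '+', ';', 'd' }

To compute FIRST(S +), process the symbols left to right:
Symbol S is a non-terminal. Add FIRST(S) \ {ε} = { '+', ';', 'd' }
S is not nullable (ε ∉ FIRST(S)), so stop here.
FIRST(S +) = { '+', ';', 'd' }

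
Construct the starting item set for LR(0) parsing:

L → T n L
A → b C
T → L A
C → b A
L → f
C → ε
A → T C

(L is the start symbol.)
First, augment the grammar with L' → L
I₀ = CLOSURE({ [L' → . L] }):
  [L' → . L] has the dot before L: add [L → . T n L], [L → . f]
  [L → . T n L] has the dot before T: add [T → . L A]
No further items can be added.

I₀ = { [L → . T n L], [L → . f], [L' → . L], [T → . L A] }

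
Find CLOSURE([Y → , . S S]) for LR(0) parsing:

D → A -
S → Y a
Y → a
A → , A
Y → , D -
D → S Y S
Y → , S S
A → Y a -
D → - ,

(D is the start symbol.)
To compute CLOSURE, for each item [A → α.Bβ] where B is a non-terminal, add [B → .γ] for all productions B → γ; repeat for the newly added items until nothing changes.

Start with: [Y → , . S S]
  [Y → , . S S] has the dot before S: add [S → . Y a]
  [S → . Y a] has the dot before Y: add [Y → . a], [Y → . , D -], [Y → . , S S]
No further items can be added.

CLOSURE = { [S → . Y a], [Y → , . S S], [Y → . , D -], [Y → . , S S], [Y → . a] }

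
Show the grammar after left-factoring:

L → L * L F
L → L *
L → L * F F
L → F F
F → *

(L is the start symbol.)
L → L * L'
L' → L F
L' → ε
L' → F F
L → F F
F → *

Left-factoring transforms A → αβ₁ | αβ₂ into A → αA' and A' → β₁ | β₂
(α is the longest common prefix among the alternatives). Repeat until
no nonterminal has two alternatives with a common prefix.

Round 1: L has alternatives sharing prefix 'L *'. Introduce L': L → L * L'
  Add: L' → L F
  Add: L' → ε
  Add: L' → F F

No remaining common prefixes — done.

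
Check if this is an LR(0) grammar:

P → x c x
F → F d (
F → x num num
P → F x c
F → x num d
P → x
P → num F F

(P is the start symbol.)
A grammar is LR(0) if no state in the canonical LR(0) collection has:
  - both a shift item (dot before a terminal) and a complete item (shift-reduce conflict), or
  - two or more complete items (reduce-reduce conflict; the accept item [P' → P .] counts as a complete item here).

Augment with P' → P and build the canonical LR(0) collection (I0 = CLOSURE({[P' → . P]}), then GOTO on every symbol after a dot until no new states appear). It has 17 states:
  I0: { [F → . F d (], [F → . x num d], [F → . x num num], [P → . F x c], [P → . num F F], [P → . x c x], [P → . x], [P' → . P] }  — shift
  I1: { [F → F . d (], [P → F . x c] }  — shift
  I2: { [P' → P .] }  — accept
  I3: { [F → . F d (], [F → . x num d], [F → . x num num], [P → num . F F] }  — shift
  I4: { [F → x . num d], [F → x . num num], [P → x . c x], [P → x .] }  — shift, reduce
  I5: { [P → x c . x] }  — shift
  I6: { [F → x num . d], [F → x num . num] }  — shift
  I7: { [F → x num d .] }  — reduce
  I8: { [F → x num num .] }  — reduce
  I9: { [P → x c x .] }  — reduce
  I10: { [F → . F d (], [F → . x num d], [F → . x num num], [F → F . d (], [P → num F . F] }  — shift
  I11: { [F → x . num d], [F → x . num num] }  — shift
  I12: { [F → F . d (], [P → num F F .] }  — shift, reduce
  I13: { [F → F d . (] }  — shift
  I14: { [F → F d ( .] }  — reduce
  I15: { [P → F x . c] }  — shift
  I16: { [P → F x c .] }  — reduce

Conflict in state I4:
  Shift-reduce conflict between [P → x .] and [F → x . num d]
So the grammar is NOT LR(0).

Answer: No. Shift-reduce conflict between [P → x .] and [F → x . num d]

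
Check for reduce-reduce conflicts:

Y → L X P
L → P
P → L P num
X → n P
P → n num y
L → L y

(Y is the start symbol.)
Yes — I12: [L → P .] vs [X → n P .]; I13: [L → P .] vs [Y → L X P .]

Augment with Y' → Y and build the canonical LR(0) collection (I0 = CLOSURE({[Y' → . Y]}), then GOTO on every symbol after a dot until no new states appear). It has 15 states:
  I0: { [L → . L y], [L → . P], [P → . L P num], [P → . n num y], [Y → . L X P], [Y' → . Y] }  — shift
  I1: { [L → . L y], [L → . P], [L → L . y], [P → . L P num], [P → . n num y], [P → L . P num], [X → . n P], [Y → L . X P] }  — shift
  I2: { [L → P .] }  — reduce
  I3: { [Y' → Y .] }  — accept
  I4: { [P → n . num y] }  — shift
  I5: { [P → n num . y] }  — shift
  I6: { [P → n num y .] }  — reduce
  I7: { [L → . L y], [L → . P], [L → L . y], [P → . L P num], [P → . n num y], [P → L . P num] }  — shift
  I8: { [L → P .], [P → L P . num] }  — shift, reduce
  I9: { [L → . L y], [L → . P], [P → . L P num], [P → . n num y], [Y → L X . P] }  — shift
  I10: { [L → . L y], [L → . P], [P → . L P num], [P → . n num y], [P → n . num y], [X → n . P] }  — shift
  I11: { [L → L y .] }  — reduce
  I12: { [L → P .], [X → n P .] }  — 2 reduces
  I13: { [L → P .], [Y → L X P .] }  — 2 reduces
  I14: { [P → L P num .] }  — reduce

I12 contains complete items [L → P .], [X → n P .] — reduce-reduce conflict.
I13 contains complete items [L → P .], [Y → L X P .] — reduce-reduce conflict.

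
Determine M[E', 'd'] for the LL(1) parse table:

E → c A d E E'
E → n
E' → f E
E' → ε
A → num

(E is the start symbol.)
To find M[E', 'd'], we find productions for E' where 'd' is in the predict set (PREDICT(N → α) = (FIRST(α) \ {ε}) ∪ (FOLLOW(N) if α ⇒* ε)).

Relevant sets:
  FOLLOW(E') = { $, 'f' }

E' → f E: PREDICT = { 'f' }
E' → ε: PREDICT = { $, 'f' }

M[E', 'd'] is empty (no production applies)

Answer: Empty (error entry)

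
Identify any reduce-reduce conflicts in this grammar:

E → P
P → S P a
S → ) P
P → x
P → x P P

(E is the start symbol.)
No reduce-reduce conflicts

A reduce-reduce conflict occurs when an LR(0) state has two complete items [A → α .] and [B → β .] — both call for a reduction, and with no lookahead the parser cannot choose between them.

Augment with E' → E and build the canonical LR(0) collection (I0 = CLOSURE({[E' → . E]}), then GOTO on every symbol after a dot until no new states appear). It has 11 states:
  I0: { [E → . P], [E' → . E], [P → . S P a], [P → . x P P], [P → . x], [S → . ) P] }  — shift
  I1: { [P → . S P a], [P → . x P P], [P → . x], [S → ) . P], [S → . ) P] }  — shift
  I2: { [E' → E .] }  — accept
  I3: { [E → P .] }  — reduce
  I4: { [P → . S P a], [P → . x P P], [P → . x], [P → S . P a], [S → . ) P] }  — shift
  I5: { [P → . S P a], [P → . x P P], [P → . x], [P → x . P P], [P → x .], [S → . ) P] }  — shift, reduce
  I6: { [P → . S P a], [P → . x P P], [P → . x], [P → x P . P], [S → . ) P] }  — shift
  I7: { [P → x P P .] }  — reduce
  I8: { [P → S P . a] }  — shift
  I9: { [P → S P a .] }  — reduce
  I10: { [S → ) P .] }  — reduce

No state contains more than one complete item.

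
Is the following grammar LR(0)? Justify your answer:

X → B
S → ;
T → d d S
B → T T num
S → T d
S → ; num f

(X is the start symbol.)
Augment with X' → X and build the canonical LR(0) collection (I0 = CLOSURE({[X' → . X]}), then GOTO on every symbol after a dot until no new states appear). It has 14 states:
  I0: { [B → . T T num], [T → . d d S], [X → . B], [X' → . X] }  — shift
  I1: { [X → B .] }  — reduce
  I2: { [B → T . T num], [T → . d d S] }  — shift
  I3: { [X' → X .] }  — accept
  I4: { [T → d . d S] }  — shift
  I5: { [S → . ; num f], [S → . ;], [S → . T d], [T → . d d S], [T → d d . S] }  — shift
  I6: { [S → ; . num f], [S → ; .] }  — shift, reduce
  I7: { [T → d d S .] }  — reduce
  I8: { [S → T . d] }  — shift
  I9: { [S → T d .] }  — reduce
  I10: { [S → ; num . f] }  — shift
  I11: { [S → ; num f .] }  — reduce
  I12: { [B → T T . num] }  — shift
  I13: { [B → T T num .] }  — reduce

Conflict in state I6:
  Shift-reduce conflict between [S → ; .] and [S → ; . num f]
So the grammar is NOT LR(0).

Answer: No. Shift-reduce conflict between [S → ; .] and [S → ; . num f]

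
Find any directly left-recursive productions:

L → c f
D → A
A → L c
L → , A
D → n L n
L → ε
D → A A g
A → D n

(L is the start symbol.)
No direct left recursion

L → c f: starts with c
D → A: starts with A
A → L c: starts with L
L → , A: starts with ','
D → n L n: starts with n
L → ε: starts with ε
D → A A g: starts with A
A → D n: starts with D

No direct left recursion found.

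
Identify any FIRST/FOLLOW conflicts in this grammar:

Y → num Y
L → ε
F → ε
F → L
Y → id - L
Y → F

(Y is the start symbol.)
No FIRST/FOLLOW conflicts.

Nullable non-terminals: F, L, Y.
FIRST sets used below: FIRST(L) = { ε }, FIRST(F) = { ε }

F: nullable alternative(s) F → ε, F → L; FOLLOW(F) = { $ }
  F → ε: FIRST \ {ε} = { } — disjoint from FOLLOW(F)
  F → L: FIRST \ {ε} = { } — disjoint from FOLLOW(F)
L has a nullable alternative but only one production, so nothing to check.

Y: nullable alternative(s) Y → F; FOLLOW(Y) = { $ }
  Y → num Y: FIRST \ {ε} = { 'num' } — disjoint from FOLLOW(Y)
  Y → id - L: FIRST \ {ε} = { 'id' } — disjoint from FOLLOW(Y)
  Y → F: FIRST \ {ε} = { } — this is the only nullable alternative, skip

No FIRST/FOLLOW conflicts found.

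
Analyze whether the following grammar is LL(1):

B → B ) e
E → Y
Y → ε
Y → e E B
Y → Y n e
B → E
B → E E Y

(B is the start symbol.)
No. Predict set conflict for B: { ')', 'e', 'n' }

Relevant sets:
  FIRST(B) = { ')', 'e', 'n', ε }
  FIRST(E) = { 'e', 'n', ε }
  FIRST(Y) = { 'e', 'n', ε }
  FOLLOW(B) = { $, ')', 'e', 'n' }
  FOLLOW(Y) = { $, ')', 'e', 'n' }

For B:
  PREDICT(B → B ')' e) = { ')', 'e', 'n' }
  PREDICT(B → E) = { $, ')', 'e', 'n' }
  PREDICT(B → E E Y) = { $, ')', 'e', 'n' }
For Y:
  PREDICT(Y → ε) = { $, ')', 'e', 'n' }
  PREDICT(Y → e E B) = { 'e' }
  PREDICT(Y → Y n e) = { 'e', 'n' }
E has a single production, so nothing to check there.

Conflict found: Predict set conflict for B: { ')', 'e', 'n' }
The grammar is NOT LL(1).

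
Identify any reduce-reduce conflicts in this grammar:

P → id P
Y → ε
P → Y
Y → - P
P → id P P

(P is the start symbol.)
Yes — I5: [P → id P .] vs [Y → .]

A reduce-reduce conflict occurs when an LR(0) state has two complete items [A → α .] and [B → β .] — both call for a reduction, and with no lookahead the parser cannot choose between them.

Augment with P' → P and build the canonical LR(0) collection (I0 = CLOSURE({[P' → . P]}), then GOTO on every symbol after a dot until no new states appear). It has 8 states:
  I0: { [P → . Y], [P → . id P P], [P → . id P], [P' → . P], [Y → . - P], [Y → .] }  — shift, reduce
  I1: { [P → . Y], [P → . id P P], [P → . id P], [Y → - . P], [Y → . - P], [Y → .] }  — shift, reduce
  I2: { [P' → P .] }  — accept
  I3: { [P → Y .] }  — reduce
  I4: { [P → . Y], [P → . id P P], [P → . id P], [P → id . P P], [P → id . P], [Y → . - P], [Y → .] }  — shift, reduce
  I5: { [P → . Y], [P → . id P P], [P → . id P], [P → id P . P], [P → id P .], [Y → . - P], [Y → .] }  — shift, 2 reduces
  I6: { [P → id P P .] }  — reduce
  I7: { [Y → - P .] }  — reduce

I5 contains complete items [P → id P .], [Y → .] — reduce-reduce conflict.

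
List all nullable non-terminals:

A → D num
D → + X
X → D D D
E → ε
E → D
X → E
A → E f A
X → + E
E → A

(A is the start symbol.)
A non-terminal is nullable if it can derive ε (the empty string): either it has an ε-production, or it has a production whose right-hand side consists entirely of nullable non-terminals.

ε-productions: E → ε
So E is immediately nullable.
X → E: every symbol on the right is nullable, so X is nullable too.
No further non-terminal can be added: every production for the remaining non-terminals contains a terminal or a non-nullable non-terminal.
Nullable = { 'E', 'X' }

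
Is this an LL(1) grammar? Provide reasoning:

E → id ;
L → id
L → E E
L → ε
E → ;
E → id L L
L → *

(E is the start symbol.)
Relevant sets:
  FIRST(E) = { ';', 'id' }
  FOLLOW(L) = { $, '*', ';', 'id' }

For E:
  PREDICT(E → id ';') = { 'id' }
  PREDICT(E → ';') = { ';' }
  PREDICT(E → id L L) = { 'id' }
For L:
  PREDICT(L → id) = { 'id' }
  PREDICT(L → E E) = { ';', 'id' }
  PREDICT(L → ε) = { $, '*', ';', 'id' }
  PREDICT(L → '*') = { '*' }

Conflict found: Predict set conflict for E: { 'id' }
The grammar is NOT LL(1).

Answer: No. Predict set conflict for E: { 'id' }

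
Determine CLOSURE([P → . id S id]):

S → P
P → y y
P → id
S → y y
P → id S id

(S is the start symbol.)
{ [P → . id S id] }

Start with: [P → . id S id]
The dot precedes the terminal id, so nothing is added.

CLOSURE = { [P → . id S id] }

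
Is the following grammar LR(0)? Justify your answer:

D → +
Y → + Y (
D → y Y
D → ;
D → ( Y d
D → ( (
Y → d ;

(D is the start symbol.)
Yes, the grammar is LR(0)

A grammar is LR(0) if no state in the canonical LR(0) collection has:
  - both a shift item (dot before a terminal) and a complete item (shift-reduce conflict), or
  - two or more complete items (reduce-reduce conflict; the accept item [D' → D .] counts as a complete item here).

Augment with D' → D and build the canonical LR(0) collection (I0 = CLOSURE({[D' → . D]}), then GOTO on every symbol after a dot until no new states appear). It has 15 states:
  I0: { [D → . ( (], [D → . ( Y d], [D → . +], [D → . ;], [D → . y Y], [D' → . D] }  — shift
  I1: { [D → ( . (], [D → ( . Y d], [Y → . + Y (], [Y → . d ;] }  — shift
  I2: { [D → + .] }  — reduce
  I3: { [D → ; .] }  — reduce
  I4: { [D' → D .] }  — accept
  I5: { [D → y . Y], [Y → . + Y (], [Y → . d ;] }  — shift
  I6: { [Y → + . Y (], [Y → . + Y (], [Y → . d ;] }  — shift
  I7: { [D → y Y .] }  — reduce
  I8: { [Y → d . ;] }  — shift
  I9: { [Y → d ; .] }  — reduce
  I10: { [Y → + Y . (] }  — shift
  I11: { [Y → + Y ( .] }  — reduce
  I12: { [D → ( ( .] }  — reduce
  I13: { [D → ( Y . d] }  — shift
  I14: { [D → ( Y d .] }  — reduce

Every state is either a pure shift/goto state or contains exactly one complete item and nothing to shift — no conflicts. The grammar is LR(0).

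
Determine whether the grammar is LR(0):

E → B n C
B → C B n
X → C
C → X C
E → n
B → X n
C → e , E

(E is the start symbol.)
A grammar is LR(0) if no state in the canonical LR(0) collection has:
  - both a shift item (dot before a terminal) and a complete item (shift-reduce conflict), or
  - two or more complete items (reduce-reduce conflict; the accept item [E' → E .] counts as a complete item here).

Augment with E' → E and build the canonical LR(0) collection (I0 = CLOSURE({[E' → . E]}), then GOTO on every symbol after a dot until no new states appear). It has 16 states:
  I0: { [B → . C B n], [B → . X n], [C → . X C], [C → . e , E], [E → . B n C], [E → . n], [E' → . E], [X → . C] }  — shift
  I1: { [E → B . n C] }  — shift
  I2: { [B → . C B n], [B → . X n], [B → C . B n], [C → . X C], [C → . e , E], [X → . C], [X → C .] }  — shift, reduce
  I3: { [E' → E .] }  — accept
  I4: { [B → X . n], [C → . X C], [C → . e , E], [C → X . C], [X → . C] }  — shift
  I5: { [C → e . , E] }  — shift
  I6: { [E → n .] }  — reduce
  I7: { [B → . C B n], [B → . X n], [C → . X C], [C → . e , E], [C → e , . E], [E → . B n C], [E → . n], [X → . C] }  — shift
  I8: { [C → e , E .] }  — reduce
  I9: { [C → X C .], [X → C .] }  — 2 reduces
  I10: { [C → . X C], [C → . e , E], [C → X . C], [X → . C] }  — shift
  I11: { [B → X n .] }  — reduce
  I12: { [B → C B . n] }  — shift
  I13: { [B → C B n .] }  — reduce
  I14: { [C → . X C], [C → . e , E], [E → B n . C], [X → . C] }  — shift
  I15: { [E → B n C .], [X → C .] }  — 2 reduces

Conflict in state I2:
  Shift-reduce conflict between [X → C .] and [C → . e , E]
So the grammar is NOT LR(0).

Answer: No. Shift-reduce conflict between [X → C .] and [C → . e , E]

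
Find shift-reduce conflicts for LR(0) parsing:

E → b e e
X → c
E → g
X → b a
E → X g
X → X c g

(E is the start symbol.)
A shift-reduce conflict occurs when an LR(0) state has both:
  - a complete (reduce) item [A → α .] (dot at the end), and
  - a shift item [B → β . c γ] (dot before a terminal).

Augment with E' → E and build the canonical LR(0) collection (I0 = CLOSURE({[E' → . E]}), then GOTO on every symbol after a dot until no new states appear). It has 12 states:
  I0: { [E → . X g], [E → . b e e], [E → . g], [E' → . E], [X → . X c g], [X → . b a], [X → . c] }  — shift
  I1: { [E' → E .] }  — accept
  I2: { [E → X . g], [X → X . c g] }  — shift
  I3: { [E → b . e e], [X → b . a] }  — shift
  I4: { [X → c .] }  — reduce
  I5: { [E → g .] }  — reduce
  I6: { [X → b a .] }  — reduce
  I7: { [E → b e . e] }  — shift
  I8: { [E → b e e .] }  — reduce
  I9: { [X → X c . g] }  — shift
  I10: { [E → X g .] }  — reduce
  I11: { [X → X c g .] }  — reduce

No state contains both a complete item and a shift item.

Answer: No shift-reduce conflicts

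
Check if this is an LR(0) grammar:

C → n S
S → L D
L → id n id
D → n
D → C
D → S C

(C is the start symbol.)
A grammar is LR(0) if no state in the canonical LR(0) collection has:
  - both a shift item (dot before a terminal) and a complete item (shift-reduce conflict), or
  - two or more complete items (reduce-reduce conflict; the accept item [C' → C .] counts as a complete item here).

Augment with C' → C and build the canonical LR(0) collection (I0 = CLOSURE({[C' → . C]}), then GOTO on every symbol after a dot until no new states appear). It has 13 states:
  I0: { [C → . n S], [C' → . C] }  — shift
  I1: { [C' → C .] }  — accept
  I2: { [C → n . S], [L → . id n id], [S → . L D] }  — shift
  I3: { [C → . n S], [D → . C], [D → . S C], [D → . n], [L → . id n id], [S → . L D], [S → L . D] }  — shift
  I4: { [C → n S .] }  — reduce
  I5: { [L → id . n id] }  — shift
  I6: { [L → id n . id] }  — shift
  I7: { [L → id n id .] }  — reduce
  I8: { [D → C .] }  — reduce
  I9: { [S → L D .] }  — reduce
  I10: { [C → . n S], [D → S . C] }  — shift
  I11: { [C → n . S], [D → n .], [L → . id n id], [S → . L D] }  — shift, reduce
  I12: { [D → S C .] }  — reduce

Conflict in state I11:
  Shift-reduce conflict between [D → n .] and [L → . id n id]
So the grammar is NOT LR(0).

Answer: No. Shift-reduce conflict between [D → n .] and [L → . id n id]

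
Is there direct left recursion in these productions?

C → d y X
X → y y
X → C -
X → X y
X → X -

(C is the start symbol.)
C → d y X: starts with d
X → y y: starts with y
X → C -: starts with C
X → X y: LEFT RECURSIVE (starts with X)
X → X -: LEFT RECURSIVE (starts with X)

The grammar has direct left recursion on: X.

Answer: Yes, X is left-recursive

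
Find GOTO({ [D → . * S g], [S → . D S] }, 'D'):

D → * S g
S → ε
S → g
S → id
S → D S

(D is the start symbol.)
{ [D → . * S g], [S → . D S], [S → . g], [S → . id], [S → .], [S → D . S] }

GOTO(I, 'D') = CLOSURE({ [A → αX.β] : [A → α.Xβ] ∈ I, X = 'D' })

Items with dot before 'D', with the dot advanced:
  [S → . D S] → [S → D . S]
Closure of the advanced items:
  [S → D . S] has the dot before S: add [S → .], [S → . g], [S → . id], [S → . D S]
  [S → . D S] has the dot before D: add [D → . * S g]

GOTO = { [D → . * S g], [S → . D S], [S → . g], [S → . id], [S → .], [S → D . S] }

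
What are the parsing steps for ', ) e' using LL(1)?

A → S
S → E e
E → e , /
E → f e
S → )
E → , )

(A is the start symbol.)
LL(1) parsing maintains a stack (initially the start symbol over $) and the input. At each step: if the stack top is a terminal, match it against the current input token; if it is a non-terminal N, replace it with the RHS of M[N, lookahead] (the unique production whose predict set contains the lookahead).

Stack is shown with the top on the left.

Stack    Input    Action
------------------------
A $      , ) e $  output A → S
S $      , ) e $  output S → E e
E e $    , ) e $  output E → , )
, ) e $  , ) e $  match ','
) e $    ) e $    match ')'
e $      e $      match 'e'
$        $        accept

The string is accepted.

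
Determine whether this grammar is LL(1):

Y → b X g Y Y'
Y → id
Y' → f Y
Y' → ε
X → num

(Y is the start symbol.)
A grammar is LL(1) if for each non-terminal N with multiple productions, the predict sets of those productions are pairwise disjoint, where PREDICT(N → α) = (FIRST(α) \ {ε}) ∪ (FOLLOW(N) if α ⇒* ε).

Relevant sets:
  FOLLOW(Y') = { $, 'f' }

For Y:
  PREDICT(Y → b X g Y Y') = { 'b' }
  PREDICT(Y → id) = { 'id' }
For Y':
  PREDICT(Y' → f Y) = { 'f' }
  PREDICT(Y' → ε) = { $, 'f' }
X has a single production, so nothing to check there.

Conflict found: Predict set conflict for Y': { 'f' }
The grammar is NOT LL(1).

Answer: No. Predict set conflict for Y': { 'f' }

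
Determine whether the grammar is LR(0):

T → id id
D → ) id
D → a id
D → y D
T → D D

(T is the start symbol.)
Yes, the grammar is LR(0)

Augment with T' → T and build the canonical LR(0) collection (I0 = CLOSURE({[T' → . T]}), then GOTO on every symbol after a dot until no new states appear). It has 12 states:
  I0: { [D → . ) id], [D → . a id], [D → . y D], [T → . D D], [T → . id id], [T' → . T] }  — shift
  I1: { [D → ) . id] }  — shift
  I2: { [D → . ) id], [D → . a id], [D → . y D], [T → D . D] }  — shift
  I3: { [T' → T .] }  — accept
  I4: { [D → a . id] }  — shift
  I5: { [T → id . id] }  — shift
  I6: { [D → . ) id], [D → . a id], [D → . y D], [D → y . D] }  — shift
  I7: { [D → y D .] }  — reduce
  I8: { [T → id id .] }  — reduce
  I9: { [D → a id .] }  — reduce
  I10: { [T → D D .] }  — reduce
  I11: { [D → ) id .] }  — reduce

Every state is either a pure shift/goto state or contains exactly one complete item and nothing to shift — no conflicts. The grammar is LR(0).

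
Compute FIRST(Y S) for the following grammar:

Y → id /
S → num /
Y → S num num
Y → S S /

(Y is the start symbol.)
{ 'id', 'num' }

FIRST sets of the non-terminals involved (from the grammar, by fixed-point iteration):
  FIRST(Y) = { 'id', 'num' }

To compute FIRST(Y S), process the symbols left to right:
Symbol Y is a non-terminal. Add FIRST(Y) \ {ε} = { 'id', 'num' }
Y is not nullable (ε ∉ FIRST(Y)), so stop here.
FIRST(Y S) = { 'id', 'num' }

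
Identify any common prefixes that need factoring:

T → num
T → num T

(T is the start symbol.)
Left-factoring is needed when two productions for the same non-terminal
share a common prefix on the right-hand side.

Productions for T:
  T → num
  T → num T

Found common prefix 'num' in productions for T

Answer: Yes, T has productions with common prefix 'num'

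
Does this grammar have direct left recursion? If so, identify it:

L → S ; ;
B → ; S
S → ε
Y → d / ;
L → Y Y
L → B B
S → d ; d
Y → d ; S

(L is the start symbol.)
No direct left recursion

Direct left recursion occurs when N → N α for some non-terminal N (the right-hand side begins with the left-hand side itself).

L → S ; ;: starts with S
B → ; S: starts with ';'
S → ε: starts with ε
Y → d / ;: starts with d
L → Y Y: starts with Y
L → B B: starts with B
S → d ; d: starts with d
Y → d ; S: starts with d

No direct left recursion found.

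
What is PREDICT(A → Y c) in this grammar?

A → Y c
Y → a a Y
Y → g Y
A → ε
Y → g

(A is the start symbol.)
PREDICT(A → Y c) = (FIRST(RHS) \ {ε}) ∪ (FOLLOW(A) if ε ∈ FIRST(RHS), i.e. RHS ⇒* ε)
FIRST(Y) = { 'a', 'g' }
FIRST(Y c) = { 'a', 'g' }
ε ∉ FIRST(Y c), so FOLLOW(A) is not added.
PREDICT(A → Y c) = { 'a', 'g' }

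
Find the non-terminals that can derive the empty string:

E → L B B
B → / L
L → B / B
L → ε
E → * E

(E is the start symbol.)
ε-productions: L → ε
So L is immediately nullable.
No further non-terminal can be added: every production for the remaining non-terminals contains a terminal or a non-nullable non-terminal.
Nullable = { 'L' }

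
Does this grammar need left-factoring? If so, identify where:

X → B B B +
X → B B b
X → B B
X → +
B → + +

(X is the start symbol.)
Yes, X has productions with common prefix 'B B'

Left-factoring is needed when two productions for the same non-terminal
share a common prefix on the right-hand side.

Productions for X:
  X → B B B +
  X → B B b
  X → B B
  X → +

Found common prefix 'B B' in productions for X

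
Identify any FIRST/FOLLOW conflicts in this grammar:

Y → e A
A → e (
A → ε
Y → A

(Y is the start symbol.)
No FIRST/FOLLOW conflicts.

A FIRST/FOLLOW conflict occurs when a non-terminal N has a nullable alternative N → β (β ⇒* ε) and another alternative N → α with FIRST(α) ∩ FOLLOW(N) ≠ ∅: on such a lookahead the parser cannot decide between expanding α and letting N vanish via β.

Nullable non-terminals: A, Y.
FIRST sets used below: FIRST(A) = { 'e', ε }

A: nullable alternative(s) A → ε; FOLLOW(A) = { $ }
  A → e (: FIRST \ {ε} = { 'e' } — disjoint from FOLLOW(A)
  A → ε: FIRST \ {ε} = { } — this is the only nullable alternative, skip

Y: nullable alternative(s) Y → A; FOLLOW(Y) = { $ }
  Y → e A: FIRST \ {ε} = { 'e' } — disjoint from FOLLOW(Y)
  Y → A: FIRST \ {ε} = { 'e' } — this is the only nullable alternative, skip

No FIRST/FOLLOW conflicts found.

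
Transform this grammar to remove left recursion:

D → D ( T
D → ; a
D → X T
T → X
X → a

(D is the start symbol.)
D is directly left-recursive. The standard transformation for
  A → A α₁ | ... | A α_m | β₁ | ... | β_n
is
  A  → β₁ A' | ... | β_n A'
  A' → α₁ A' | ... | α_m A' | ε

D → ; a becomes D → ; a D'
D → X T becomes D → X T D'
D → D ( T becomes D' → ( T D'
Add D' → ε

Productions for other non-terminals are unchanged:
  T → X
  X → a

Resulting grammar:
D → ; a D'
D → X T D'
D' → ( T D'
D' → ε
T → X
X → a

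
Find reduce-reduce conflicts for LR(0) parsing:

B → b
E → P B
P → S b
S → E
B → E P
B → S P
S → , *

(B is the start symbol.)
No reduce-reduce conflicts

A reduce-reduce conflict occurs when an LR(0) state has two complete items [A → α .] and [B → β .] — both call for a reduction, and with no lookahead the parser cannot choose between them.

Augment with B' → B and build the canonical LR(0) collection (I0 = CLOSURE({[B' → . B]}), then GOTO on every symbol after a dot until no new states appear). It has 14 states:
  I0: { [B → . E P], [B → . S P], [B → . b], [B' → . B], [E → . P B], [P → . S b], [S → . , *], [S → . E] }  — shift
  I1: { [S → , . *] }  — shift
  I2: { [B' → B .] }  — accept
  I3: { [B → E . P], [E → . P B], [P → . S b], [S → . , *], [S → . E], [S → E .] }  — shift, reduce
  I4: { [B → . E P], [B → . S P], [B → . b], [E → . P B], [E → P . B], [P → . S b], [S → . , *], [S → . E] }  — shift
  I5: { [B → S . P], [E → . P B], [P → . S b], [P → S . b], [S → . , *], [S → . E] }  — shift
  I6: { [B → b .] }  — reduce
  I7: { [S → E .] }  — reduce
  I8: { [B → . E P], [B → . S P], [B → . b], [B → S P .], [E → . P B], [E → P . B], [P → . S b], [S → . , *], [S → . E] }  — shift, reduce
  I9: { [P → S . b] }  — shift
  I10: { [P → S b .] }  — reduce
  I11: { [E → P B .] }  — reduce
  I12: { [B → . E P], [B → . S P], [B → . b], [B → E P .], [E → . P B], [E → P . B], [P → . S b], [S → . , *], [S → . E] }  — shift, reduce
  I13: { [S → , * .] }  — reduce

No state contains more than one complete item.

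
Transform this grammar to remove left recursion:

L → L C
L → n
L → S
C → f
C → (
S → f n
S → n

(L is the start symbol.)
L is directly left-recursive. The standard transformation for
  A → A α₁ | ... | A α_m | β₁ | ... | β_n
is
  A  → β₁ A' | ... | β_n A'
  A' → α₁ A' | ... | α_m A' | ε

L → n becomes L → n L'
L → S becomes L → S L'
L → L C becomes L' → C L'
Add L' → ε

Productions for other non-terminals are unchanged:
  C → f
  C → (
  S → f n
  S → n

Resulting grammar:
L → n L'
L → S L'
L' → C L'
L' → ε
C → f
C → (
S → f n
S → n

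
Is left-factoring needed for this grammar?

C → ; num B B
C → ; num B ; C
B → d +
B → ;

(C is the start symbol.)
Yes, C has productions with common prefix '; num B'

Left-factoring is needed when two productions for the same non-terminal
share a common prefix on the right-hand side.

Productions for C:
  C → ; num B B
  C → ; num B ; C
Productions for B:
  B → d +
  B → ;

Found common prefix '; num B' in productions for C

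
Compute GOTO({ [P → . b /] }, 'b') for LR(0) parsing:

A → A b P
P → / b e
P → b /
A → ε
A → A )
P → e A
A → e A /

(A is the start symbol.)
{ [P → b . /] }

GOTO(I, 'b') = CLOSURE({ [A → αX.β] : [A → α.Xβ] ∈ I, X = 'b' })

Items with dot before 'b', with the dot advanced:
  [P → . b /] → [P → b . /]
Closure adds nothing (no advanced item has the dot before a non-terminal).

GOTO = { [P → b . /] }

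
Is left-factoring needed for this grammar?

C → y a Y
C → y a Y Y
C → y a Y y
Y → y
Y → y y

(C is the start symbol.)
Left-factoring is needed when two productions for the same non-terminal
share a common prefix on the right-hand side.

Productions for C:
  C → y a Y
  C → y a Y Y
  C → y a Y y
Productions for Y:
  Y → y
  Y → y y

Found common prefix 'y a Y' in productions for C
Found common prefix 'y' in productions for Y

Answer: Yes, C has productions with common prefix 'y a Y'; Y has productions with common prefix 'y'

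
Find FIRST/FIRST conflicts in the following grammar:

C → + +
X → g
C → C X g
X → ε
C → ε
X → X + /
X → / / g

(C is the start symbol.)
A FIRST/FIRST conflict occurs when two productions N → α and N → β for the same non-terminal have FIRST(α) ∩ FIRST(β) ≠ ∅ (with ε ∈ FIRST of a nullable right-hand side, so two nullable alternatives also conflict).

FIRST sets of the non-terminals at (or reachable through a nullable prefix from) the front of some alternative:
  FIRST(C) = { '+', '/', 'g', ε }
  FIRST(X) = { '+', '/', 'g', ε }

Productions for C:
  C → + +: FIRST = { '+' }
  C → C X g: FIRST = { '+', '/', 'g' }
  C → ε: FIRST = { ε }
Productions for X:
  X → g: FIRST = { 'g' }
  X → ε: FIRST = { ε }
  X → X + /: FIRST = { '+', '/', 'g' }
  X → / / g: FIRST = { '/' }

Conflict for C: C → + + and C → C X g
  Overlap: { '+' }
Conflict for X: X → g and X → X + /
  Overlap: { 'g' }
Conflict for X: X → X + / and X → / / g
  Overlap: { '/' }

Answer: Yes. C → '+' '+' / C → C X g on { '+' }; X → g / X → X '+' '/' on { 'g' }; X → X '+' '/' / X → '/' '/' g on { '/' }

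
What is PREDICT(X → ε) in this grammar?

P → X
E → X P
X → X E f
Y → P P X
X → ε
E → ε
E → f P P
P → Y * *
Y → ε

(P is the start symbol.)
PREDICT(X → ε) = (FIRST(RHS) \ {ε}) ∪ (FOLLOW(X) if ε ∈ FIRST(RHS), i.e. RHS ⇒* ε)
The right-hand side is ε (FIRST(ε) = { ε }), so the predict set is FOLLOW(X) = { $, '*', 'f' }
PREDICT(X → ε) = { $, '*', 'f' }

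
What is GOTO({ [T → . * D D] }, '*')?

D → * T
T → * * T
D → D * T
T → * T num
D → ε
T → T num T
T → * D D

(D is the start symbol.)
GOTO(I, '*') = CLOSURE({ [A → αX.β] : [A → α.Xβ] ∈ I, X = '*' })

Items with dot before '*', with the dot advanced:
  [T → . * D D] → [T → * . D D]
Closure of the advanced items:
  [T → * . D D] has the dot before D: add [D → . * T], [D → . D * T], [D → .]

GOTO = { [D → . * T], [D → . D * T], [D → .], [T → * . D D] }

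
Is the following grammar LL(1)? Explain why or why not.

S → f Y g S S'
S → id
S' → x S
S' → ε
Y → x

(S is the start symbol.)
A grammar is LL(1) if for each non-terminal N with multiple productions, the predict sets of those productions are pairwise disjoint, where PREDICT(N → α) = (FIRST(α) \ {ε}) ∪ (FOLLOW(N) if α ⇒* ε).

Relevant sets:
  FOLLOW(S') = { $, 'x' }

For S:
  PREDICT(S → f Y g S S') = { 'f' }
  PREDICT(S → id) = { 'id' }
For S':
  PREDICT(S' → x S) = { 'x' }
  PREDICT(S' → ε) = { $, 'x' }
Y has a single production, so nothing to check there.

Conflict found: Predict set conflict for S': { 'x' }
The grammar is NOT LL(1).

Answer: No. Predict set conflict for S': { 'x' }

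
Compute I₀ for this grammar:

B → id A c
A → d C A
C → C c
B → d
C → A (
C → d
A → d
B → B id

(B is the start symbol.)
{ [B → . B id], [B → . d], [B → . id A c], [B' → . B] }

First, augment the grammar with B' → B
I₀ = CLOSURE({ [B' → . B] }):
  [B' → . B] has the dot before B: add [B → . id A c], [B → . d], [B → . B id]
No further items can be added.

I₀ = { [B → . B id], [B → . d], [B → . id A c], [B' → . B] }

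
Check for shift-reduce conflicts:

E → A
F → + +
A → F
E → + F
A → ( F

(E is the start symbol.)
A shift-reduce conflict occurs when an LR(0) state has both:
  - a complete (reduce) item [A → α .] (dot at the end), and
  - a shift item [B → β . c γ] (dot before a terminal).

Augment with E' → E and build the canonical LR(0) collection (I0 = CLOSURE({[E' → . E]}), then GOTO on every symbol after a dot until no new states appear). It has 11 states:
  I0: { [A → . ( F], [A → . F], [E → . + F], [E → . A], [E' → . E], [F → . + +] }  — shift
  I1: { [A → ( . F], [F → . + +] }  — shift
  I2: { [E → + . F], [F → + . +], [F → . + +] }  — shift
  I3: { [E → A .] }  — reduce
  I4: { [E' → E .] }  — accept
  I5: { [A → F .] }  — reduce
  I6: { [F → + + .], [F → + . +] }  — shift, reduce
  I7: { [E → + F .] }  — reduce
  I8: { [F → + + .] }  — reduce
  I9: { [F → + . +] }  — shift
  I10: { [A → ( F .] }  — reduce

I6 contains reduce item [F → + + .] and shift item [F → + . +] — shift-reduce conflict.

Answer: Yes — I6: [F → + + .] vs [F → + . +]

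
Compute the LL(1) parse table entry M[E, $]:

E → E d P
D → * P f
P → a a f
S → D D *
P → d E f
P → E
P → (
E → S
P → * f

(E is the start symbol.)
To find M[E, $], we find productions for E where $ is in the predict set (PREDICT(N → α) = (FIRST(α) \ {ε}) ∪ (FOLLOW(N) if α ⇒* ε)).

Relevant sets:
  FIRST(E) = { '*' }
  FIRST(S) = { '*' }

E → E d P: PREDICT = { '*' }
E → S: PREDICT = { '*' }

M[E, $] is empty (no production applies)

Answer: Empty (error entry)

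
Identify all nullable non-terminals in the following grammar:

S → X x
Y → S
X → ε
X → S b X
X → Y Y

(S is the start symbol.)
{ 'X' }

A non-terminal is nullable if it can derive ε (the empty string): either it has an ε-production, or it has a production whose right-hand side consists entirely of nullable non-terminals.

ε-productions: X → ε
So X is immediately nullable.
No further non-terminal can be added: every production for the remaining non-terminals contains a terminal or a non-nullable non-terminal.
Nullable = { 'X' }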